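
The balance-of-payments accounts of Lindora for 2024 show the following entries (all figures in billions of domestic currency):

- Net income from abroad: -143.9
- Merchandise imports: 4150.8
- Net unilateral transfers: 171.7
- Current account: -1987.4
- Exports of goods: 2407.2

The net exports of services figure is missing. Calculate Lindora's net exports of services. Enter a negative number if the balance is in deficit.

-271.6

Current account = goods balance + services balance + net primary income + net secondary income
Sum of the known components = -1715.8
Net exports of services = CA - (known components) = -1987.4 - (-1715.8) = -271.6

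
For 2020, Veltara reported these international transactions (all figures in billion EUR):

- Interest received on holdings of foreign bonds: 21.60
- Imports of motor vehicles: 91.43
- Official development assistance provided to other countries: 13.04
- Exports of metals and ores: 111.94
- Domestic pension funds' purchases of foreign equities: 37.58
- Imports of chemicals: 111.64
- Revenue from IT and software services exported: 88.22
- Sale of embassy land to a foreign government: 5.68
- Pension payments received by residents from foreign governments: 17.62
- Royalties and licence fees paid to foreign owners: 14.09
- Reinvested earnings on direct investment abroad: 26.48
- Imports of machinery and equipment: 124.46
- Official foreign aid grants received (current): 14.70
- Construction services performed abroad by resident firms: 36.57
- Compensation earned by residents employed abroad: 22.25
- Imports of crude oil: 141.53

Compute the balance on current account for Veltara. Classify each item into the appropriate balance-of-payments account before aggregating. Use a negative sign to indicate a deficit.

-156.81

Goods: -124.46 - 141.53 - 111.64 + 111.94 - 91.43 = -357.12
Services: -14.09 + 88.22 + 36.57 = 110.70
Primary income: 21.60 + 26.48 + 22.25 = 70.33
Secondary income: -13.04 + 14.70 + 17.62 = 19.28
Current account = (-357.12) + 110.70 + 70.33 + 19.28 = -156.81
(Excluded from the current account — financial account: domestic pension funds' purchases of foreign equities 37.58; capital account: sale of embassy land to a foreign government 5.68.)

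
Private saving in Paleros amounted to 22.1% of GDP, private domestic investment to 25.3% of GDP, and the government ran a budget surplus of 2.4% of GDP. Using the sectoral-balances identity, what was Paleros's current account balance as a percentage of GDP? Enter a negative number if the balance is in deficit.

-0.8

By the sectoral-balances identity, CA = (S_private - I) + (T - G).
Private balance = 22.1 - 25.3 = -3.2
Government balance (T - G) = 2.4
CA = -3.2 + 2.4 = -0.8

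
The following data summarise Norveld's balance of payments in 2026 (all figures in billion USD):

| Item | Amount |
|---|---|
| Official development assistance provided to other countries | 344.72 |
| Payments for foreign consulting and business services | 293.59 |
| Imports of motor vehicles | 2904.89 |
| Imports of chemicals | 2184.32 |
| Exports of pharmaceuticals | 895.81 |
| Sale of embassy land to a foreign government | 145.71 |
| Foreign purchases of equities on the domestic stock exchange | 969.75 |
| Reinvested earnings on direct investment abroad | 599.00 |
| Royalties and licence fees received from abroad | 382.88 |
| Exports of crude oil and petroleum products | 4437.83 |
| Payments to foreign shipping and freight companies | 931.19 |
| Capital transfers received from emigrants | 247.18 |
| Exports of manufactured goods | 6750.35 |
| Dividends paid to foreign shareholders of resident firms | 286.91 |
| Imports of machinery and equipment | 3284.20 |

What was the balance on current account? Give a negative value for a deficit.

2836.05

Goods: -2904.89 + 895.81 + 6750.35 - 2184.32 + 4437.83 - 3284.20 = 3710.58
Services: -293.59 - 931.19 + 382.88 = -841.90
Primary income: -286.91 + 599.00 = 312.09
Secondary income: -344.72
Current account = 3710.58 + (-841.90) + 312.09 + (-344.72) = 2836.05
(Excluded from the current account — capital account: sale of embassy land to a foreign government 145.71, capital transfers received from emigrants 247.18; financial account: foreign purchases of equities on the domestic stock exchange 969.75.)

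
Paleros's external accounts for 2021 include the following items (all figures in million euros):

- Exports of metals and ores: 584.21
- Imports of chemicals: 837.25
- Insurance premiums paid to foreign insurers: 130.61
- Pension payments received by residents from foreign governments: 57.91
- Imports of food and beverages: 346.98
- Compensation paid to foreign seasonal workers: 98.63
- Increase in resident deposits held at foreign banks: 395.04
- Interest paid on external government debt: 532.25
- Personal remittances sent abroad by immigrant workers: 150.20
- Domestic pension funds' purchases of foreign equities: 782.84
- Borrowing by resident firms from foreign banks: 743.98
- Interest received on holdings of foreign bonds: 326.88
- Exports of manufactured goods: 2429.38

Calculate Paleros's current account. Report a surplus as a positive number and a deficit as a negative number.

1302.46

Goods: 2429.38 + 584.21 - 346.98 - 837.25 = 1829.36
Services: -130.61
Primary income: -532.25 + 326.88 - 98.63 = -304.00
Secondary income: -150.20 + 57.91 = -92.29
Current account = 1829.36 + (-130.61) + (-304.00) + (-92.29) = 1302.46
(Excluded from the current account — financial account: increase in resident deposits held at foreign banks 395.04, domestic pension funds' purchases of foreign equities 782.84, borrowing by resident firms from foreign banks 743.98.)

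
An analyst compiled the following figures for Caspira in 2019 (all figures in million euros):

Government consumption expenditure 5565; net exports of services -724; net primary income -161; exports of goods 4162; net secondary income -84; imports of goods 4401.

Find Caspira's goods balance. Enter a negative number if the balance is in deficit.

-239

Goods balance = 4162 - 4401 = -239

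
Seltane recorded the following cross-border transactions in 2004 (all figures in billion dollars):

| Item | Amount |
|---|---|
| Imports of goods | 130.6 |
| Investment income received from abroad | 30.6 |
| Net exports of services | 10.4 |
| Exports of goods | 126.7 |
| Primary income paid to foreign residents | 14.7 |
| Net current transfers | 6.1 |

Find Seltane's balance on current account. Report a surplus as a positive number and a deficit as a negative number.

Goods balance = 126.7 - 130.6 = -3.9
Services balance = 10.4
Trade balance (goods + services) = -3.9 + 10.4 = 6.5
Net primary income = 30.6 - 14.7 = 15.9
Net secondary income = 6.1
Current account = 6.5 + 15.9 + 6.1 = 28.5

28.5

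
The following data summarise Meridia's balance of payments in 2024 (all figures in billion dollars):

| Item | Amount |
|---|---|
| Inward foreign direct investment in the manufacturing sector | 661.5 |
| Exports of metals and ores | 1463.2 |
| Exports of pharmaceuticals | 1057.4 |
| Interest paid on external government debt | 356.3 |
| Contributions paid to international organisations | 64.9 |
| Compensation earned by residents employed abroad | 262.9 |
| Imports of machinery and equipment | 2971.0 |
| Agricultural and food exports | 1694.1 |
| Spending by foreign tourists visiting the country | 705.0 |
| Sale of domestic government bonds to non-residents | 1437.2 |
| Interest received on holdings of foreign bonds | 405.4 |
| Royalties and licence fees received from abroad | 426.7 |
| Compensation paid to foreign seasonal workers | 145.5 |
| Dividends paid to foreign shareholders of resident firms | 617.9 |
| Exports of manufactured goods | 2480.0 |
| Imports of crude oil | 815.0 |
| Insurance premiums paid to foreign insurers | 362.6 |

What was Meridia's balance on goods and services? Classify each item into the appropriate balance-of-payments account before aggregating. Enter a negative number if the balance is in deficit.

3677.8

Goods: 1694.1 - 815.0 - 2971.0 + 1463.2 + 1057.4 + 2480.0 = 2908.7
Services: 426.7 - 362.6 + 705.0 = 769.1
Trade balance = 2908.7 + 769.1 = 3677.8
(Excluded from the trade balance — financial account: inward foreign direct investment in the manufacturing sector 661.5, sale of domestic government bonds to non-residents 1437.2; primary income: interest paid on external government debt 356.3, compensation earned by residents employed abroad 262.9, interest received on holdings of foreign bonds 405.4, compensation paid to foreign seasonal workers 145.5, dividends paid to foreign shareholders of resident firms 617.9; secondary income: contributions paid to international organisations 64.9.)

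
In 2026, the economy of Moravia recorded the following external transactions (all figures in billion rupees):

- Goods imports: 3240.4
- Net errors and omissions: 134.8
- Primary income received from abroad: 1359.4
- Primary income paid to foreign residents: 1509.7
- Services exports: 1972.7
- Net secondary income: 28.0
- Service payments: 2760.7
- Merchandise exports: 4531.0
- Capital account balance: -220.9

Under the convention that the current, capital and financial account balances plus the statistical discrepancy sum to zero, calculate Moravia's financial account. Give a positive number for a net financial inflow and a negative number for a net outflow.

Goods balance = 4531.0 - 3240.4 = 1290.6
Services balance = 1972.7 - 2760.7 = -788.0
Trade balance (goods + services) = 1290.6 + (-788.0) = 502.6
Net primary income = 1359.4 - 1509.7 = -150.3
Net secondary income = 28.0
Current account = 502.6 + (-150.3) + 28.0 = 380.3
Financial account = -(380.3 + (-220.9) + 134.8) = -294.2

-294.2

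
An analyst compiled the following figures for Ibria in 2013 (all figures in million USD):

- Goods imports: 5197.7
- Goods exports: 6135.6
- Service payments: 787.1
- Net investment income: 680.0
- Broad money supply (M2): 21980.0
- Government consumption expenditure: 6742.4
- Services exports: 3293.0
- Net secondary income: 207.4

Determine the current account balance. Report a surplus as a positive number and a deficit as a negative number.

4331.2

Goods balance = 6135.6 - 5197.7 = 937.9
Services balance = 3293.0 - 787.1 = 2505.9
Trade balance (goods + services) = 937.9 + 2505.9 = 3443.8
Net primary income = 680.0
Net secondary income = 207.4
Current account = 3443.8 + 680.0 + 207.4 = 4331.2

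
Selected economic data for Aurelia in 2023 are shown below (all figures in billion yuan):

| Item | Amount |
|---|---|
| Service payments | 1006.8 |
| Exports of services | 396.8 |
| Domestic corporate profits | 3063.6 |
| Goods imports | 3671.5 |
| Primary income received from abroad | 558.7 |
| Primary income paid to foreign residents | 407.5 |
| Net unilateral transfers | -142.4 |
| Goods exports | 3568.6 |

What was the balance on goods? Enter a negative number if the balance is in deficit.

Goods balance = 3568.6 - 3671.5 = -102.9

-102.9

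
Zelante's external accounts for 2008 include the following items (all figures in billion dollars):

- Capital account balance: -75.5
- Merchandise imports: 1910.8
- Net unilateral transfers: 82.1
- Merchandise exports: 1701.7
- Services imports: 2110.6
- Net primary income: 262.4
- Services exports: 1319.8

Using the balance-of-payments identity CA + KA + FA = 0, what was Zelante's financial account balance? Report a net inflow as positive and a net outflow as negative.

Goods balance = 1701.7 - 1910.8 = -209.1
Services balance = 1319.8 - 2110.6 = -790.8
Trade balance (goods + services) = -209.1 + (-790.8) = -999.9
Net primary income = 262.4
Net secondary income = 82.1
Current account = -999.9 + 262.4 + 82.1 = -655.4
Financial account = -(-655.4 + (-75.5)) = 730.9

730.9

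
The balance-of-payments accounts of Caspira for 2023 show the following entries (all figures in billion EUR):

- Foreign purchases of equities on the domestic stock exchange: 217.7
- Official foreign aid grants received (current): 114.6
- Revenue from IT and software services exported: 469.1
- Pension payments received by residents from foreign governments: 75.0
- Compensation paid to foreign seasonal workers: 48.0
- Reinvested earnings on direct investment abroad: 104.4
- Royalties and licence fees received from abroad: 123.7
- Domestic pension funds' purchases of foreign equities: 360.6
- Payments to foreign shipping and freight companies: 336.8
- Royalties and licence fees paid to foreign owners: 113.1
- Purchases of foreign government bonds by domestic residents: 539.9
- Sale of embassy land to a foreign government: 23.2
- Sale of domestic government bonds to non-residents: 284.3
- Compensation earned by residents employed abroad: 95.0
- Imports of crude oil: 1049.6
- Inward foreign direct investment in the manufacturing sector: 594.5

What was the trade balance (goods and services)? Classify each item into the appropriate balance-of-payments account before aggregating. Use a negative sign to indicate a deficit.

Goods: -1049.6
Services: 469.1 + 123.7 - 336.8 - 113.1 = 142.9
Trade balance = -1049.6 + 142.9 = -906.7
(Excluded from the trade balance — financial account: foreign purchases of equities on the domestic stock exchange 217.7, domestic pension funds' purchases of foreign equities 360.6, purchases of foreign government bonds by domestic residents 539.9, sale of domestic government bonds to non-residents 284.3, inward foreign direct investment in the manufacturing sector 594.5; secondary income: official foreign aid grants received (current) 114.6, pension payments received by residents from foreign governments 75.0; primary income: compensation paid to foreign seasonal workers 48.0, reinvested earnings on direct investment abroad 104.4, compensation earned by residents employed abroad 95.0; capital account: sale of embassy land to a foreign government 23.2.)

-906.7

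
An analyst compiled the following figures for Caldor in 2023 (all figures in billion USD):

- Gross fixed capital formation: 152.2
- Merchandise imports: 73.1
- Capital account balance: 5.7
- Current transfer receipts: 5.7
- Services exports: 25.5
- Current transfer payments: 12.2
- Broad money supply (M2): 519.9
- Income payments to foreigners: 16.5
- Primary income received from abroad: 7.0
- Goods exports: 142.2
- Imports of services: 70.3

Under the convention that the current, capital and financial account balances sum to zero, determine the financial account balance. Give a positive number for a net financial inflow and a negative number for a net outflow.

-14.0

Goods balance = 142.2 - 73.1 = 69.1
Services balance = 25.5 - 70.3 = -44.8
Trade balance (goods + services) = 69.1 + (-44.8) = 24.3
Net primary income = 7.0 - 16.5 = -9.5
Net secondary income = 5.7 - 12.2 = -6.5
Current account = 24.3 + (-9.5) + (-6.5) = 8.3
Financial account = -(8.3 + 5.7) = -14.0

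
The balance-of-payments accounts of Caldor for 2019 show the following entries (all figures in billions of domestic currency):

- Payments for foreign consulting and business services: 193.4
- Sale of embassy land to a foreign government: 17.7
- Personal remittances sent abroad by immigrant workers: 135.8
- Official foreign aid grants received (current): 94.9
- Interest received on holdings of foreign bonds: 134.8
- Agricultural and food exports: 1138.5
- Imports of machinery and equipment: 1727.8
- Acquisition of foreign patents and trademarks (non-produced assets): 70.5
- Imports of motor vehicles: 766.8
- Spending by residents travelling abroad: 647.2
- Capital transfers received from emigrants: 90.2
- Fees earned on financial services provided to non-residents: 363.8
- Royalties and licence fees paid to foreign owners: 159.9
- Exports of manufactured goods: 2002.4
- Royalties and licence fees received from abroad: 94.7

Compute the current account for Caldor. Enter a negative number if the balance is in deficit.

Goods: 2002.4 + 1138.5 - 766.8 - 1727.8 = 646.3
Services: -647.2 - 193.4 + 94.7 + 363.8 - 159.9 = -542.0
Primary income: 134.8
Secondary income: 94.9 - 135.8 = -40.9
Current account = 646.3 + (-542.0) + 134.8 + (-40.9) = 198.2
(Excluded from the current account — capital account: sale of embassy land to a foreign government 17.7, acquisition of foreign patents and trademarks (non-produced assets) 70.5, capital transfers received from emigrants 90.2.)

198.2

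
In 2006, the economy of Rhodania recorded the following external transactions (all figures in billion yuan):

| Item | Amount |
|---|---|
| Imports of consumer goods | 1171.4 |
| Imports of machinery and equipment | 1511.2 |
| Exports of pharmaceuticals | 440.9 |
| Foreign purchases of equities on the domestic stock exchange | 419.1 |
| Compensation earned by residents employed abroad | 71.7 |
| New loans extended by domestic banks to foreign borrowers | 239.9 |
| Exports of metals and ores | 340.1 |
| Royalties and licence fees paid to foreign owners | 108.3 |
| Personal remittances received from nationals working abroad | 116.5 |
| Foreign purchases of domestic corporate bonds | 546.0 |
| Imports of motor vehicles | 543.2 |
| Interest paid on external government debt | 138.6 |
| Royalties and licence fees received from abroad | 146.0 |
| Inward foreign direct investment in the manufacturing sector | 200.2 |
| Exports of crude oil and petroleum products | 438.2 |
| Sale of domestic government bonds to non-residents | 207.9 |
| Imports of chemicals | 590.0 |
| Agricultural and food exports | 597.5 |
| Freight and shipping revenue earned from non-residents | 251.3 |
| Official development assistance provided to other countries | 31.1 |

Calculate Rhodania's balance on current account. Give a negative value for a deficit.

-1691.6

Goods: 438.2 - 590.0 + 597.5 - 543.2 - 1171.4 + 440.9 - 1511.2 + 340.1 = -1999.1
Services: 146.0 - 108.3 + 251.3 = 289.0
Primary income: 71.7 - 138.6 = -66.9
Secondary income: 116.5 - 31.1 = 85.4
Current account = (-1999.1) + 289.0 + (-66.9) + 85.4 = -1691.6
(Excluded from the current account — financial account: foreign purchases of equities on the domestic stock exchange 419.1, new loans extended by domestic banks to foreign borrowers 239.9, foreign purchases of domestic corporate bonds 546.0, inward foreign direct investment in the manufacturing sector 200.2, sale of domestic government bonds to non-residents 207.9.)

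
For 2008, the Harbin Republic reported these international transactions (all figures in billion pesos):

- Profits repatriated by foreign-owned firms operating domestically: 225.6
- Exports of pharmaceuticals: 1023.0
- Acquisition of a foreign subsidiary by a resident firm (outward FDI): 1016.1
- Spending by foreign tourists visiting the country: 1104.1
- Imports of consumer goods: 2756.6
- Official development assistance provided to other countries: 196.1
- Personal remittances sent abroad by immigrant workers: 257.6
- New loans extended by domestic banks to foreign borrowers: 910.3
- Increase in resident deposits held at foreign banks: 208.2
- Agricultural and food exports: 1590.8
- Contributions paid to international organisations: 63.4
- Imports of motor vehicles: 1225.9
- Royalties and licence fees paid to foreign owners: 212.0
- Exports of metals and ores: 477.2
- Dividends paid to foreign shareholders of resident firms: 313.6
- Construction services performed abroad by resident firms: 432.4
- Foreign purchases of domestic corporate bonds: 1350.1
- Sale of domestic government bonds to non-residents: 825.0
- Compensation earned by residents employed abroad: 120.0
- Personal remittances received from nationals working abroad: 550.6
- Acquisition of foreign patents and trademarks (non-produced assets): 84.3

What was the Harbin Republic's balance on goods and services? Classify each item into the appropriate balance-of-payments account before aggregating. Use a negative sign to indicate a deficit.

433.0

Goods: 477.2 - 2756.6 + 1023.0 + 1590.8 - 1225.9 = -891.5
Services: 1104.1 + 432.4 - 212.0 = 1324.5
Trade balance = -891.5 + 1324.5 = 433.0
(Excluded from the trade balance — primary income: profits repatriated by foreign-owned firms operating domestically 225.6, dividends paid to foreign shareholders of resident firms 313.6, compensation earned by residents employed abroad 120.0; financial account: acquisition of a foreign subsidiary by a resident firm (outward FDI) 1016.1, new loans extended by domestic banks to foreign borrowers 910.3, increase in resident deposits held at foreign banks 208.2, foreign purchases of domestic corporate bonds 1350.1, sale of domestic government bonds to non-residents 825.0; secondary income: official development assistance provided to other countries 196.1, personal remittances sent abroad by immigrant workers 257.6, contributions paid to international organisations 63.4, personal remittances received from nationals working abroad 550.6; capital account: acquisition of foreign patents and trademarks (non-produced assets) 84.3.)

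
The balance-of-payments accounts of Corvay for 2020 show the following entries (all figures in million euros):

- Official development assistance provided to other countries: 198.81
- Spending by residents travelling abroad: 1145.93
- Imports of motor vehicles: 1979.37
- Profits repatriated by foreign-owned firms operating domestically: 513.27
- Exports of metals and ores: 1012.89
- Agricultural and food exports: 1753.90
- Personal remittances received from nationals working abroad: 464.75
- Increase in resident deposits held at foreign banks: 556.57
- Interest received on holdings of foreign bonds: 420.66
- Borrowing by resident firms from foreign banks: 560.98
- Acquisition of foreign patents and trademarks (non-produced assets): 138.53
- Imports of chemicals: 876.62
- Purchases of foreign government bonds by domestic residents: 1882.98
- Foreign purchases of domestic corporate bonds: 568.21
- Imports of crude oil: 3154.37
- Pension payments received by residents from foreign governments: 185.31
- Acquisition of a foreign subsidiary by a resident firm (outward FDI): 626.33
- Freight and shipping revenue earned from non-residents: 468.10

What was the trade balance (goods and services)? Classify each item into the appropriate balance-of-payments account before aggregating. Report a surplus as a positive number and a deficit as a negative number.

Goods: -1979.37 - 876.62 + 1753.90 - 3154.37 + 1012.89 = -3243.57
Services: 468.10 - 1145.93 = -677.83
Trade balance = -3243.57 + (-677.83) = -3921.40
(Excluded from the trade balance — secondary income: official development assistance provided to other countries 198.81, personal remittances received from nationals working abroad 464.75, pension payments received by residents from foreign governments 185.31; primary income: profits repatriated by foreign-owned firms operating domestically 513.27, interest received on holdings of foreign bonds 420.66; financial account: increase in resident deposits held at foreign banks 556.57, borrowing by resident firms from foreign banks 560.98, purchases of foreign government bonds by domestic residents 1882.98, foreign purchases of domestic corporate bonds 568.21, acquisition of a foreign subsidiary by a resident firm (outward FDI) 626.33; capital account: acquisition of foreign patents and trademarks (non-produced assets) 138.53.)

-3921.40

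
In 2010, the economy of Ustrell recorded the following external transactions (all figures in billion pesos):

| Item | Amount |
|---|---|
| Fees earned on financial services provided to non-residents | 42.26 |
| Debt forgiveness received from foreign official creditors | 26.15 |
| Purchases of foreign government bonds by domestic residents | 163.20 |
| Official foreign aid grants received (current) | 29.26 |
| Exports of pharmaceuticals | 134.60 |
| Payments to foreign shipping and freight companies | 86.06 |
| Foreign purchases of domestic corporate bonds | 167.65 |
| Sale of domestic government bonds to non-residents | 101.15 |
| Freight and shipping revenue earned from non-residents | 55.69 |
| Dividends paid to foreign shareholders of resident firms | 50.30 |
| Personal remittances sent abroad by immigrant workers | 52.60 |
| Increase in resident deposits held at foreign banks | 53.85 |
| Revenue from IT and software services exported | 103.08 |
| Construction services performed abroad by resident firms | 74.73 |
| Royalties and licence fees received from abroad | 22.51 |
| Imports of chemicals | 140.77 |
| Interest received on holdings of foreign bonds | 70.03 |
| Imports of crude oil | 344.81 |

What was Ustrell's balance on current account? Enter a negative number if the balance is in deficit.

Goods: -140.77 - 344.81 + 134.60 = -350.98
Services: -86.06 + 74.73 + 42.26 + 55.69 + 103.08 + 22.51 = 212.21
Primary income: -50.30 + 70.03 = 19.73
Secondary income: -52.60 + 29.26 = -23.34
Current account = (-350.98) + 212.21 + 19.73 + (-23.34) = -142.38
(Excluded from the current account — capital account: debt forgiveness received from foreign official creditors 26.15; financial account: purchases of foreign government bonds by domestic residents 163.20, foreign purchases of domestic corporate bonds 167.65, sale of domestic government bonds to non-residents 101.15, increase in resident deposits held at foreign banks 53.85.)

-142.38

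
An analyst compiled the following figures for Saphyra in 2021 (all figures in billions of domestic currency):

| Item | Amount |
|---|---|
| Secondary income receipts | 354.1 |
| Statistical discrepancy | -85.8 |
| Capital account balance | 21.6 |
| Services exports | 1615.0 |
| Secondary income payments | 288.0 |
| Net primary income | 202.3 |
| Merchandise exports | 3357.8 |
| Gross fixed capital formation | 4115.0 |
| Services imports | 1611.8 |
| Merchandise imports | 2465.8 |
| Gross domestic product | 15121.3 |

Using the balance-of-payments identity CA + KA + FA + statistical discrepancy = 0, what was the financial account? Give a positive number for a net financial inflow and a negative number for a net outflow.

-1099.4

Goods balance = 3357.8 - 2465.8 = 892.0
Services balance = 1615.0 - 1611.8 = 3.2
Trade balance (goods + services) = 892.0 + 3.2 = 895.2
Net primary income = 202.3
Net secondary income = 354.1 - 288.0 = 66.1
Current account = 895.2 + 202.3 + 66.1 = 1163.6
Financial account = -(1163.6 + 21.6 + (-85.8)) = -1099.4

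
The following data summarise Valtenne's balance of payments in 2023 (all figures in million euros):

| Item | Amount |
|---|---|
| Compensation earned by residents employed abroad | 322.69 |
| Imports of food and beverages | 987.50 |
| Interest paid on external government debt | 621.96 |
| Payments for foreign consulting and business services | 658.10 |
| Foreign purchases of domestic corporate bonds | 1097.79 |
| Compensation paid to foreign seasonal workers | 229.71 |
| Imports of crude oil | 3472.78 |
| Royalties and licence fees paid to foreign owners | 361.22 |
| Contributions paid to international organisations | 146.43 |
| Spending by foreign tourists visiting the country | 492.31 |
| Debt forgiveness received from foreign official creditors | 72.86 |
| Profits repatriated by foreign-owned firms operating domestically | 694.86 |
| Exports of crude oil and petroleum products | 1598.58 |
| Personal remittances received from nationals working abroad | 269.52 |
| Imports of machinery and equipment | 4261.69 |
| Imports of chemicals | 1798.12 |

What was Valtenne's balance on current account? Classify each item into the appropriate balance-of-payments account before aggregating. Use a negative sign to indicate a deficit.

-10549.27

Goods: -987.50 - 4261.69 + 1598.58 - 1798.12 - 3472.78 = -8921.51
Services: -361.22 + 492.31 - 658.10 = -527.01
Primary income: 322.69 - 621.96 - 694.86 - 229.71 = -1223.84
Secondary income: 269.52 - 146.43 = 123.09
Current account = (-8921.51) + (-527.01) + (-1223.84) + 123.09 = -10549.27
(Excluded from the current account — financial account: foreign purchases of domestic corporate bonds 1097.79; capital account: debt forgiveness received from foreign official creditors 72.86.)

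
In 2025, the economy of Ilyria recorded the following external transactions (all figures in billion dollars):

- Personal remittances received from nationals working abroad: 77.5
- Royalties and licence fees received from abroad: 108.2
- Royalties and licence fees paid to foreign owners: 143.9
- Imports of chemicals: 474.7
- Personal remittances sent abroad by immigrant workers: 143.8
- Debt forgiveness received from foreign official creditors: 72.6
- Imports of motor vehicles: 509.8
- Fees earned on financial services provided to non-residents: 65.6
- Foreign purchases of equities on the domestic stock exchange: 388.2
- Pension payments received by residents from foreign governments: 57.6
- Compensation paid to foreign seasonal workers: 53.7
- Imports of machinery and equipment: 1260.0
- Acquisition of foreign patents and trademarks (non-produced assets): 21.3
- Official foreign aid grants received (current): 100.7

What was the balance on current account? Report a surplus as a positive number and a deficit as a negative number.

-2176.3

Goods: -509.8 - 1260.0 - 474.7 = -2244.5
Services: 65.6 - 143.9 + 108.2 = 29.9
Primary income: -53.7
Secondary income: -143.8 + 57.6 + 77.5 + 100.7 = 92.0
Current account = (-2244.5) + 29.9 + (-53.7) + 92.0 = -2176.3
(Excluded from the current account — capital account: debt forgiveness received from foreign official creditors 72.6, acquisition of foreign patents and trademarks (non-produced assets) 21.3; financial account: foreign purchases of equities on the domestic stock exchange 388.2.)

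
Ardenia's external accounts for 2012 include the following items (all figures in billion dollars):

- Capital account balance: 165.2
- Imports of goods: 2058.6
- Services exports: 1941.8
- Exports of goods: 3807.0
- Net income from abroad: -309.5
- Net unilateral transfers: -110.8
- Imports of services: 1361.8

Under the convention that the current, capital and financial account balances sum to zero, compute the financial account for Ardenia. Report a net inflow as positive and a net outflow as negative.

Goods balance = 3807.0 - 2058.6 = 1748.4
Services balance = 1941.8 - 1361.8 = 580.0
Trade balance (goods + services) = 1748.4 + 580.0 = 2328.4
Net primary income = -309.5
Net secondary income = -110.8
Current account = 2328.4 + (-309.5) + (-110.8) = 1908.1
Financial account = -(1908.1 + 165.2) = -2073.3

-2073.3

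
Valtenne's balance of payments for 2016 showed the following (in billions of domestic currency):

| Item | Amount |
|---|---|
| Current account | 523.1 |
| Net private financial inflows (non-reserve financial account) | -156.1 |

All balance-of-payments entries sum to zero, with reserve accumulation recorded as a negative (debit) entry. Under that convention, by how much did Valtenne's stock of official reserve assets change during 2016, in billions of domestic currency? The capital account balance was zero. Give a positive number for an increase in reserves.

Official reserve transactions balance = -(523.1 + (-156.1)) = -367.0
An accumulation of reserves is recorded as a debit (negative entry), so the change in the stock of reserves is the negative of that balance.
Change in official reserves = -(-367.0) = 367.0

367.0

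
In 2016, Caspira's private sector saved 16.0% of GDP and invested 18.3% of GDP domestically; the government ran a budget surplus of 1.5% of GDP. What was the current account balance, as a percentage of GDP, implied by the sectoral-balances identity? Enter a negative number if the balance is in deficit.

-0.8

By the sectoral-balances identity, CA = (S_private - I) + (T - G).
Private balance = 16.0 - 18.3 = -2.3
Government balance (T - G) = 1.5
CA = -2.3 + 1.5 = -0.8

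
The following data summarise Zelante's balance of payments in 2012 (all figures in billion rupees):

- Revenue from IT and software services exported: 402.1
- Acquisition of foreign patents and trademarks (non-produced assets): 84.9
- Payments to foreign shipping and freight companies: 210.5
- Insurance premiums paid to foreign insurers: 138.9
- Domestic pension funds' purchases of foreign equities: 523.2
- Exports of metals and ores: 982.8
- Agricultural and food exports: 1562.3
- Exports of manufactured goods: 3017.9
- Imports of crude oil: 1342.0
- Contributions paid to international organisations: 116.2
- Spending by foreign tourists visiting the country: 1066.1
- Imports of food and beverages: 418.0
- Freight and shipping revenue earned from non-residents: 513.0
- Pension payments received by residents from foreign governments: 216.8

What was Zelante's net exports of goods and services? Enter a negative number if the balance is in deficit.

5434.8

Goods: 1562.3 - 418.0 + 3017.9 - 1342.0 + 982.8 = 3803.0
Services: 1066.1 + 402.1 - 138.9 - 210.5 + 513.0 = 1631.8
Trade balance = 3803.0 + 1631.8 = 5434.8
(Excluded from the trade balance — capital account: acquisition of foreign patents and trademarks (non-produced assets) 84.9; financial account: domestic pension funds' purchases of foreign equities 523.2; secondary income: contributions paid to international organisations 116.2, pension payments received by residents from foreign governments 216.8.)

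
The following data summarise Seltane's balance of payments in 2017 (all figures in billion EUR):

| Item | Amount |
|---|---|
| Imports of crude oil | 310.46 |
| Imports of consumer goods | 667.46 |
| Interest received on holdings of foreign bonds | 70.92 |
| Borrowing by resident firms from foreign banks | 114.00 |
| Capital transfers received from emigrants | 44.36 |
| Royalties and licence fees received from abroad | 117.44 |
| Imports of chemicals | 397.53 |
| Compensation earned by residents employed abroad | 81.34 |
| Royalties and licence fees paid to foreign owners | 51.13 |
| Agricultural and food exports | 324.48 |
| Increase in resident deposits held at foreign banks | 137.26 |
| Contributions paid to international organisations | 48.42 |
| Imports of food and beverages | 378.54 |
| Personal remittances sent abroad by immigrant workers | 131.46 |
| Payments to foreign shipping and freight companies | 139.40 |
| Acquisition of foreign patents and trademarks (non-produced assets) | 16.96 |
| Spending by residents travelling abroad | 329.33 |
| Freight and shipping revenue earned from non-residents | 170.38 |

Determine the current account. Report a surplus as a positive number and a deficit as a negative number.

Goods: -378.54 - 397.53 + 324.48 - 310.46 - 667.46 = -1429.51
Services: -329.33 - 51.13 + 170.38 + 117.44 - 139.40 = -232.04
Primary income: 70.92 + 81.34 = 152.26
Secondary income: -48.42 - 131.46 = -179.88
Current account = (-1429.51) + (-232.04) + 152.26 + (-179.88) = -1689.17
(Excluded from the current account — financial account: borrowing by resident firms from foreign banks 114.00, increase in resident deposits held at foreign banks 137.26; capital account: capital transfers received from emigrants 44.36, acquisition of foreign patents and trademarks (non-produced assets) 16.96.)

-1689.17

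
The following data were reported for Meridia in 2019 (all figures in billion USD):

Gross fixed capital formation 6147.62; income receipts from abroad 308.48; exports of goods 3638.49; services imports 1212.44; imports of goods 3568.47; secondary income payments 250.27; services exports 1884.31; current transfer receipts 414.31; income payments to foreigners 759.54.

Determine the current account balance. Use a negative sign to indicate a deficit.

454.87

Goods balance = 3638.49 - 3568.47 = 70.02
Services balance = 1884.31 - 1212.44 = 671.87
Trade balance (goods + services) = 70.02 + 671.87 = 741.89
Net primary income = 308.48 - 759.54 = -451.06
Net secondary income = 414.31 - 250.27 = 164.04
Current account = 741.89 + (-451.06) + 164.04 = 454.87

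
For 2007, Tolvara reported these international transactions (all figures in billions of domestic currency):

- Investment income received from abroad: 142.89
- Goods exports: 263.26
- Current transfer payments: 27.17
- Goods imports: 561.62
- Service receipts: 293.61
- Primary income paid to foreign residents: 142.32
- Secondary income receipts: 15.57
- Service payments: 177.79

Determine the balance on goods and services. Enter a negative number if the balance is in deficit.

-182.54

Goods balance = 263.26 - 561.62 = -298.36
Services balance = 293.61 - 177.79 = 115.82
Trade balance (goods + services) = -298.36 + 115.82 = -182.54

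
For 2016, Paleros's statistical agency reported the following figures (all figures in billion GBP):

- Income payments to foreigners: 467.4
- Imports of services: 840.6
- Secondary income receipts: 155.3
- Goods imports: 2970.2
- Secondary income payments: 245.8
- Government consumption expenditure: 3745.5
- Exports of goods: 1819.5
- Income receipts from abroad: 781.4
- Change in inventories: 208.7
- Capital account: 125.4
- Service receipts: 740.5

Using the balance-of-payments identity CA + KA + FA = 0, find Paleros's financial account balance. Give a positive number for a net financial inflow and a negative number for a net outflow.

901.9

Goods balance = 1819.5 - 2970.2 = -1150.7
Services balance = 740.5 - 840.6 = -100.1
Trade balance (goods + services) = -1150.7 + (-100.1) = -1250.8
Net primary income = 781.4 - 467.4 = 314.0
Net secondary income = 155.3 - 245.8 = -90.5
Current account = -1250.8 + 314.0 + (-90.5) = -1027.3
Financial account = -(-1027.3 + 125.4) = 901.9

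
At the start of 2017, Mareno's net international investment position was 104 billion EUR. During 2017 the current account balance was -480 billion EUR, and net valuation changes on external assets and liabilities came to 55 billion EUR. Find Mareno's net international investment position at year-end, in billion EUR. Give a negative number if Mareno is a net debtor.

Change in NIIP = current account + net valuation change = -480 + 55 = -425
End-of-year NIIP = 104 + (-425) = -321

-321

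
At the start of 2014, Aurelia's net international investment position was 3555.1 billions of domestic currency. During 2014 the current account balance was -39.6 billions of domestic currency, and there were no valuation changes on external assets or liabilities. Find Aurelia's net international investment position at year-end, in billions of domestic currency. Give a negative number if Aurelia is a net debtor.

3515.5

With no valuation effects, change in NIIP = current account = -39.6
End-of-year NIIP = 3555.1 + (-39.6) = 3515.5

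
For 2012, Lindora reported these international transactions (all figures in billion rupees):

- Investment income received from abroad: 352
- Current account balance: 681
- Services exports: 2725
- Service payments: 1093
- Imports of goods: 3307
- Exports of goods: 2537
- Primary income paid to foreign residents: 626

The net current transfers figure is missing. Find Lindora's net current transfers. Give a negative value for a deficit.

Current account = goods balance + services balance + net primary income + net secondary income
Sum of the known components = 588
Net current transfers = CA - (known components) = 681 - 588 = 93

93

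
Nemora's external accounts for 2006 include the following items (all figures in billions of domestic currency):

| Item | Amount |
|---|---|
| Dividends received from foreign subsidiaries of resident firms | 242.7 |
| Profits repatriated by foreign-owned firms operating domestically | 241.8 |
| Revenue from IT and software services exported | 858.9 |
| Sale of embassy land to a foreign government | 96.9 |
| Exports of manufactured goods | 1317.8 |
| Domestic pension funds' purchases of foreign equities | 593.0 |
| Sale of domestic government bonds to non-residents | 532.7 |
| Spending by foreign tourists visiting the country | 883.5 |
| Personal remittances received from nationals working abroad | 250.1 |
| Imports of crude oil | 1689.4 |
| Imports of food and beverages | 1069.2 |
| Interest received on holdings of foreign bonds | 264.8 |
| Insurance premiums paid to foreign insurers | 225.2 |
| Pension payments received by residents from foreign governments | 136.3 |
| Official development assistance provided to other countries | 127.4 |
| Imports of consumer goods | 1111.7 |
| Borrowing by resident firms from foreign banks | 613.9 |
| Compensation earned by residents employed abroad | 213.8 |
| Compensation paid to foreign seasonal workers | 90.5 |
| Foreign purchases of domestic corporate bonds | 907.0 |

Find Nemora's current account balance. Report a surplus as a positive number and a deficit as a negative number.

Goods: 1317.8 - 1111.7 - 1689.4 - 1069.2 = -2552.5
Services: 883.5 - 225.2 + 858.9 = 1517.2
Primary income: 242.7 + 264.8 - 241.8 - 90.5 + 213.8 = 389.0
Secondary income: 136.3 + 250.1 - 127.4 = 259.0
Current account = (-2552.5) + 1517.2 + 389.0 + 259.0 = -387.3
(Excluded from the current account — capital account: sale of embassy land to a foreign government 96.9; financial account: domestic pension funds' purchases of foreign equities 593.0, sale of domestic government bonds to non-residents 532.7, borrowing by resident firms from foreign banks 613.9, foreign purchases of domestic corporate bonds 907.0.)

-387.3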